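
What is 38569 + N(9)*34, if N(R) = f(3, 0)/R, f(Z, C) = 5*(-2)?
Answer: 346781/9 ≈ 38531.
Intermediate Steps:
f(Z, C) = -10
N(R) = -10/R
38569 + N(9)*34 = 38569 - 10/9*34 = 38569 - 340/9 = 346781/9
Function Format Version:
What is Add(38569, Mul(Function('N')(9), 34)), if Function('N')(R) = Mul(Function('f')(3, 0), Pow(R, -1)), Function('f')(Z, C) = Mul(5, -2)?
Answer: Rational(346781, 9) ≈ 38531.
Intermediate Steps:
Function('f')(Z, C) = -10
Function('N')(R) = Mul(-10, Pow(R, -1))
Add(38569, Mul(Function('N')(9), 34)) = Add(38569, Mul(Mul(-10, Pow(9, -1)), 34)) = Add(38569, Mul(Mul(-10, Rational(1, 9)), 34)) = Add(38569, Mul(Rational(-10, 9), 34)) = Add(38569, Rational(-340, 9)) = Rational(346781, 9)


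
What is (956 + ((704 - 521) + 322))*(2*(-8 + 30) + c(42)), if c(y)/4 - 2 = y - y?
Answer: 75972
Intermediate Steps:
c(y) = 8 (c(y) = 8 + 4*(y - y) = 8 + 4*0 = 8 + 0 = 8)
(956 + ((704 - 521) + 322))*(2*(-8 + 30) + c(42)) = (956 + ((704 - 521) + 322))*(2*(-8 + 30) + 8) = (956 + (183 + 322))*(2*22 + 8) = (956 + 505)*(44 + 8) = 1461*52 = 75972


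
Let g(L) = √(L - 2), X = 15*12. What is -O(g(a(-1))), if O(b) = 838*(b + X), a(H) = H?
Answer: -150840 - 838*I*√3 ≈ -1.5084e+5 - 1451.5*I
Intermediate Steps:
X = 180
g(L) = √(-2 + L)
O(b) = 150840 + 838*b (O(b) = 838*(b + 180) = 838*(180 + b) = 150840 + 838*b)
-O(g(a(-1))) = -(150840 + 838*√(-2 - 1)) = -(150840 + 838*√(-3)) = -(150840 + 838*(I*√3)) = -(150840 + 838*I*√3) = -150840 - 838*I*√3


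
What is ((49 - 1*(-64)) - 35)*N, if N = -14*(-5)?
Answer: 5460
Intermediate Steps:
N = 70
((49 - 1*(-64)) - 35)*N = ((49 - 1*(-64)) - 35)*70 = ((49 + 64) - 35)*70 = (113 - 35)*70 = 78*70 = 5460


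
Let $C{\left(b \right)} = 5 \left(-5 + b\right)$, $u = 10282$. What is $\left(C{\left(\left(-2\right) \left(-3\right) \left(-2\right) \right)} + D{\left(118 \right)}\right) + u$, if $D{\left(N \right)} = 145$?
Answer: $10342$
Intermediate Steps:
$C{\left(b \right)} = -25 + 5 b$
$\left(C{\left(\left(-2\right) \left(-3\right) \left(-2\right) \right)} + D{\left(118 \right)}\right) + u = \left(\left(-25 + 5 \left(-2\right) \left(-3\right) \left(-2\right)\right) + 145\right) + 10282 = \left(\left(-25 + 5 \cdot 6 \left(-2\right)\right) + 145\right) + 10282 = \left(\left(-25 + 5 \left(-12\right)\right) + 145\right) + 10282 = \left(\left(-25 - 60\right) + 145\right) + 10282 = \left(-85 + 145\right) + 10282 = 60 + 10282 = 10342$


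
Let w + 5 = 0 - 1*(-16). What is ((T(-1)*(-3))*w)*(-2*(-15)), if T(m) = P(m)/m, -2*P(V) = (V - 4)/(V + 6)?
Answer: 495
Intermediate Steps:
P(V) = -(-4 + V)/(2*(6 + V)) (P(V) = -(V - 4)/(2*(V + 6)) = -(-4 + V)/(2*(6 + V)))
T(m) = (4 - m)/(2*m*(6 + m)) (T(m) = ((4 - m)/(2*(6 + m)))/m = (4 - m)/(2*m*(6 + m)))
w = 11 (w = -5 + (0 - 1*(-16)) = -5 + (0 + 16) = -5 + 16 = 11)
((T(-1)*(-3))*w)*(-2*(-15)) = ((((½)*(4 - 1*(-1))/(-1*(6 - 1)))*(-3))*11)*(-2*(-15)) = ((((½)*(-1)*(4 + 1)/5)*(-3))*11)*30 = ((((½)*(-1)*(⅕)*5)*(-3))*11)*30 = (-½*(-3)*11)*30 = ((3/2)*11)*30 = (33/2)*30 = 495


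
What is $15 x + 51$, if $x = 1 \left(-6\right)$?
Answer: $-39$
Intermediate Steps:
$x = -6$
$15 x + 51 = 15 \left(-6\right) + 51 = -90 + 51 = -39$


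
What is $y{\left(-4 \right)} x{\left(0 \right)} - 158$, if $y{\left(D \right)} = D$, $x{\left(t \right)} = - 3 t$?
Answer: $-158$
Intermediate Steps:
$y{\left(-4 \right)} x{\left(0 \right)} - 158 = - 4 \left(\left(-3\right) 0\right) - 158 = \left(-4\right) 0 - 158 = 0 - 158 = -158$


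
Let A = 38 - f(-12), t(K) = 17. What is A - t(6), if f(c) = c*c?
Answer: -123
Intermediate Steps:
f(c) = c²
A = -106 (A = 38 - 1*(-12)² = 38 - 1*144 = 38 - 144 = -106)
A - t(6) = -106 - 1*17 = -106 - 17 = -123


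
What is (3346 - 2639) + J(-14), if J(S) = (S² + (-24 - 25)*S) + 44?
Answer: 1633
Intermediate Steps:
J(S) = 44 + S² - 49*S (J(S) = (S² - 49*S) + 44 = 44 + S² - 49*S)
(3346 - 2639) + J(-14) = (3346 - 2639) + (44 + (-14)² - 49*(-14)) = 707 + (44 + 196 + 686) = 707 + 926 = 1633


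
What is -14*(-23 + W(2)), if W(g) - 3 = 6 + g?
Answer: 168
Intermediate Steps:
W(g) = 9 + g (W(g) = 3 + (6 + g) = 9 + g)
-14*(-23 + W(2)) = -14*(-23 + (9 + 2)) = -14*(-23 + 11) = -14*(-12) = 168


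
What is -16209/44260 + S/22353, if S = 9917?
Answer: 76606643/989343780 ≈ 0.077432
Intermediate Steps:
-16209/44260 + S/22353 = -16209/44260 + 9917/22353 = 76606643/989343780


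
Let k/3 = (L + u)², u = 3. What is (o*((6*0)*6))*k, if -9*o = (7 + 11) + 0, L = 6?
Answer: 0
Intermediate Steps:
o = -2 (o = -((7 + 11) + 0)/9 = -(18 + 0)/9 = -⅑*18 = -2)
k = 243 (k = 3*(6 + 3)² = 3*9² = 3*81 = 243)
(o*((6*0)*6))*k = -2*6*0*6*243 = -0*6*243 = -2*0*243 = 0*243 = 0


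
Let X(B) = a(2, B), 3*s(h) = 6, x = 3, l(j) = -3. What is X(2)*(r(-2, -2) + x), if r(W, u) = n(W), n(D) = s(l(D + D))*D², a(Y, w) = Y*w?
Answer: 44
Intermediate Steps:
s(h) = 2 (s(h) = (⅓)*6 = 2)
X(B) = 2*B
n(D) = 2*D²
r(W, u) = 2*W²
X(2)*(r(-2, -2) + x) = (2*2)*(2*(-2)² + 3) = 4*(2*4 + 3) = 4*(8 + 3) = 4*11 = 44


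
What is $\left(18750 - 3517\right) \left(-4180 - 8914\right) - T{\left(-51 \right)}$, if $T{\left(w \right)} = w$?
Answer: $-199460851$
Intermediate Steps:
$\left(18750 - 3517\right) \left(-4180 - 8914\right) - T{\left(-51 \right)} = \left(18750 - 3517\right) \left(-4180 - 8914\right) - -51 = 15233 \left(-13094\right) + 51 = -199460902 + 51 = -199460851$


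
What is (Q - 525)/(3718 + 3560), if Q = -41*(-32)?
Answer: 787/7278 ≈ 0.10813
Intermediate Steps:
Q = 1312
(Q - 525)/(3718 + 3560) = (1312 - 525)/(3718 + 3560) = 787/7278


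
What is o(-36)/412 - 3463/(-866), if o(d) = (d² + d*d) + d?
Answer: 910063/89198 ≈ 10.203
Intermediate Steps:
o(d) = d + 2*d² (o(d) = (d² + d²) + d = 2*d² + d = d + 2*d²)
o(-36)/412 - 3463/(-866) = -36*(1 + 2*(-36))/412 - 3463/(-866) = -36*(1 - 72)*(1/412) - 3463*(-1/866) = -36*(-71)*(1/412) + 3463/866 = 2556*(1/412) + 3463/866 = 639/103 + 3463/866 = 910063/89198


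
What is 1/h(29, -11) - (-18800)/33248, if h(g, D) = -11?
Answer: 10847/22858 ≈ 0.47454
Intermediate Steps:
1/h(29, -11) - (-18800)/33248 = 1/(-11) - (-18800)/33248 = -1/11 - (-18800)/33248 = -1/11 - 1*(-1175/2078) = -1/11 + 1175/2078 = 10847/22858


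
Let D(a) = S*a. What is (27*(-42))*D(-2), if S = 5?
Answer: 11340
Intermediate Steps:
D(a) = 5*a
(27*(-42))*D(-2) = (27*(-42))*(5*(-2)) = -1134*(-10) = 11340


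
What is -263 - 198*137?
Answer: -27389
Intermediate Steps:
-263 - 198*137 = -263 - 27126 = -27389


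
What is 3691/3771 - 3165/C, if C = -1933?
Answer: 19069918/7289343 ≈ 2.6161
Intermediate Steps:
3691/3771 - 3165/C = 3691/3771 - 3165/(-1933) = 3691*(1/3771) - 3165*(-1/1933) = 3691/3771 + 3165/1933 = 19069918/7289343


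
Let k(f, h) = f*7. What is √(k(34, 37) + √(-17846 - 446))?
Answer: √(238 + 2*I*√4573) ≈ 15.996 + 4.2276*I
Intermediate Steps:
k(f, h) = 7*f
√(k(34, 37) + √(-17846 - 446)) = √(7*34 + √(-17846 - 446)) = √(238 + √(-18292)) = √(238 + 2*I*√4573)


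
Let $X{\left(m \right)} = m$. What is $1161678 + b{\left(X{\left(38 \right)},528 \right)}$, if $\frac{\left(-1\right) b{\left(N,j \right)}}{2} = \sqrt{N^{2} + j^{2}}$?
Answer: $1161678 - 4 \sqrt{70057} \approx 1.1606 \cdot 10^{6}$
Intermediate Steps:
$b{\left(N,j \right)} = - 2 \sqrt{N^{2} + j^{2}}$
$1161678 + b{\left(X{\left(38 \right)},528 \right)} = 1161678 - 2 \sqrt{38^{2} + 528^{2}} = 1161678 - 2 \sqrt{1444 + 278784} = 1161678 - 2 \sqrt{280228} = 1161678 - 2 \cdot 2 \sqrt{70057} = 1161678 - 4 \sqrt{70057}$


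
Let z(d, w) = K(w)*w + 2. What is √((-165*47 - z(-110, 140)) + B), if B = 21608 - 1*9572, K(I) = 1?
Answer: √4139 ≈ 64.335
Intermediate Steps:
B = 12036 (B = 21608 - 9572 = 12036)
z(d, w) = 2 + w (z(d, w) = 1*w + 2 = w + 2 = 2 + w)
√((-165*47 - z(-110, 140)) + B) = √((-165*47 - (2 + 140)) + 12036) = √((-7755 - 1*142) + 12036) = √((-7755 - 142) + 12036) = √(-7897 + 12036) = √4139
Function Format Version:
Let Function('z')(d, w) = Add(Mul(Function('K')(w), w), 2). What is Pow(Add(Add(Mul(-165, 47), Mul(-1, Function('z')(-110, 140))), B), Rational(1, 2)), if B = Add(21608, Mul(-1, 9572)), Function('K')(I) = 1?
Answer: Pow(4139, Rational(1, 2)) ≈ 64.335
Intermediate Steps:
B = 12036 (B = Add(21608, -9572) = 12036)
Function('z')(d, w) = Add(2, w) (Function('z')(d, w) = Add(Mul(1, w), 2) = Add(w, 2) = Add(2, w))
Pow(Add(Add(Mul(-165, 47), Mul(-1, Function('z')(-110, 140))), B), Rational(1, 2)) = Pow(Add(Add(Mul(-165, 47), Mul(-1, Add(2, 140))), 12036), Rational(1, 2)) = Pow(Add(Add(-7755, Mul(-1, 142)), 12036), Rational(1, 2)) = Pow(Add(Add(-7755, -142), 12036), Rational(1, 2)) = Pow(Add(-7897, 12036), Rational(1, 2)) = Pow(4139, Rational(1, 2))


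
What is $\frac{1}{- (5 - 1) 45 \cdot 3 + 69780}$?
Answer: $\frac{1}{69240} \approx 1.4443 \cdot 10^{-5}$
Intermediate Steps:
$\frac{1}{- (5 - 1) 45 \cdot 3 + 69780} = \frac{1}{\left(-1\right) 4 \cdot 45 \cdot 3 + 69780} = \frac{1}{\left(-4\right) 45 \cdot 3 + 69780} = \frac{1}{\left(-180\right) 3 + 69780} = \frac{1}{-540 + 69780} = \frac{1}{69240}$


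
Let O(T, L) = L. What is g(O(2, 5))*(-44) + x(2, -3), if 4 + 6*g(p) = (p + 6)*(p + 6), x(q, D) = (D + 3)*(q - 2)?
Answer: -858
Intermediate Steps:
x(q, D) = (-2 + q)*(3 + D) (x(q, D) = (3 + D)*(-2 + q) = (-2 + q)*(3 + D))
g(p) = -⅔ + (6 + p)²/6 (g(p) = -⅔ + ((p + 6)*(p + 6))/6 = -⅔ + ((6 + p)*(6 + p))/6 = -⅔ + (6 + p)²/6)
g(O(2, 5))*(-44) + x(2, -3) = (-⅔ + (6 + 5)²/6)*(-44) + (-6 - 2*(-3) + 3*2 - 3*2) = (-⅔ + (⅙)*11²)*(-44) + (-6 + 6 + 6 - 6) = (-⅔ + (⅙)*121)*(-44) + 0 = (-⅔ + 121/6)*(-44) + 0 = (39/2)*(-44) + 0 = -858 + 0 = -858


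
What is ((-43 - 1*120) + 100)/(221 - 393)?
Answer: 63/172 ≈ 0.36628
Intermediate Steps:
((-43 - 1*120) + 100)/(221 - 393) = ((-43 - 120) + 100)/(-172) = (-163 + 100)*(-1/172) = -63*(-1/172) = 63/172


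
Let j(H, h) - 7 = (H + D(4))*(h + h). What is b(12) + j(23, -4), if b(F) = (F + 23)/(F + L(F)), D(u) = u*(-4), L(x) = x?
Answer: -1141/24 ≈ -47.542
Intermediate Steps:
D(u) = -4*u
j(H, h) = 7 + 2*h*(-16 + H) (j(H, h) = 7 + (H - 4*4)*(h + h) = 7 + (H - 16)*(2*h) = 7 + (-16 + H)*(2*h) = 7 + 2*h*(-16 + H))
b(F) = (23 + F)/(2*F) (b(F) = (F + 23)/(F + F) = (23 + F)/((2*F)) = (23 + F)*(1/(2*F)) = (23 + F)/(2*F))
b(12) + j(23, -4) = (½)*(23 + 12)/12 + (7 - 32*(-4) + 2*23*(-4)) = (½)*(1/12)*35 + (7 + 128 - 184) = 35/24 - 49 = -1141/24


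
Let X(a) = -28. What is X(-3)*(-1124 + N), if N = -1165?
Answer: 64092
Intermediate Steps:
X(-3)*(-1124 + N) = -28*(-1124 - 1165) = -28*(-2289) = 64092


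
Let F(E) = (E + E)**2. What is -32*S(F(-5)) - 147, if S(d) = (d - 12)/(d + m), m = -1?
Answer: -1579/9 ≈ -175.44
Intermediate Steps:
F(E) = 4*E**2 (F(E) = (2*E)**2 = 4*E**2)
S(d) = (-12 + d)/(-1 + d) (S(d) = (d - 12)/(d - 1) = (-12 + d)/(-1 + d))
-32*S(F(-5)) - 147 = -32*(-12 + 4*(-5)**2)/(-1 + 4*(-5)**2) - 147 = -32*(-12 + 4*25)/(-1 + 4*25) - 147 = -32*(-12 + 100)/(-1 + 100) - 147 = -32*88/99 - 147 = -32*8/9 - 147 = -256/9 - 147 = -1579/9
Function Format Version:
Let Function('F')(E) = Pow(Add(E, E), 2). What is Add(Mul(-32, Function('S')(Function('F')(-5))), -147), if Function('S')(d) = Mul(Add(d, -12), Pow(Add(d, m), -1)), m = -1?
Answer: Rational(-1579, 9) ≈ -175.44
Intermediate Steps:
Function('F')(E) = Mul(4, Pow(E, 2)) (Function('F')(E) = Pow(Mul(2, E), 2) = Mul(4, Pow(E, 2)))
Function('S')(d) = Mul(Pow(Add(-1, d), -1), Add(-12, d)) (Function('S')(d) = Mul(Add(d, -12), Pow(Add(d, -1), -1)) = Mul(Add(-12, d), Pow(Add(-1, d), -1)) = Mul(Pow(Add(-1, d), -1), Add(-12, d)))
Add(Mul(-32, Function('S')(Function('F')(-5))), -147) = Add(Mul(-32, Mul(Pow(Add(-1, Mul(4, Pow(-5, 2))), -1), Add(-12, Mul(4, Pow(-5, 2))))), -147) = Add(Mul(-32, Mul(Pow(Add(-1, Mul(4, 25)), -1), Add(-12, Mul(4, 25)))), -147) = Add(Mul(-32, Mul(Pow(Add(-1, 100), -1), Add(-12, 100))), -147) = Add(Mul(-32, Mul(Pow(99, -1), 88)), -147) = Add(Mul(-32, Mul(Rational(1, 99), 88)), -147) = Add(Mul(-32, Rational(8, 9)), -147) = Add(Rational(-256, 9), -147) = Rational(-1579, 9)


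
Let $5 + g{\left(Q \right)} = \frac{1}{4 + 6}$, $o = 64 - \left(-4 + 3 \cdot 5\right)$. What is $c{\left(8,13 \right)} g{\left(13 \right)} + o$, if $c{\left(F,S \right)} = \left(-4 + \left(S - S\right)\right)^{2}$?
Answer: $- \frac{127}{5} \approx -25.4$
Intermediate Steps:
$o = 53$ ($o = 64 - \left(-4 + 15\right) = 64 - 11 = 53$)
$c{\left(F,S \right)} = 16$ ($c{\left(F,S \right)} = \left(-4 + 0\right)^{2} = \left(-4\right)^{2} = 16$)
$g{\left(Q \right)} = - \frac{49}{10}$ ($g{\left(Q \right)} = -5 + \frac{1}{4 + 6} = -5 + \frac{1}{10} = - \frac{49}{10}$)
$c{\left(8,13 \right)} g{\left(13 \right)} + o = 16 \left(- \frac{49}{10}\right) + 53 = - \frac{392}{5} + 53 = - \frac{127}{5}$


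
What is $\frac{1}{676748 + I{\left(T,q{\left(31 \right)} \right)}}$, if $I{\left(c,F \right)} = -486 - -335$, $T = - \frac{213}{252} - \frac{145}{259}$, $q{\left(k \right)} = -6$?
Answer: $\frac{1}{676597} \approx 1.478 \cdot 10^{-6}$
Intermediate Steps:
$T = - \frac{4367}{3108}$ ($T = \left(-213\right) \frac{1}{252} - \frac{145}{259} = - \frac{71}{84} - \frac{145}{259} = - \frac{4367}{3108} \approx -1.4051$)
$I{\left(c,F \right)} = -151$ ($I{\left(c,F \right)} = -486 + 335 = -151$)
$\frac{1}{676748 + I{\left(T,q{\left(31 \right)} \right)}} = \frac{1}{676748 - 151} = \frac{1}{676597}$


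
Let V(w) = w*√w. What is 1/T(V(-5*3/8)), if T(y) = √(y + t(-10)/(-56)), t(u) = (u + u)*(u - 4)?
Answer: 4*√10/(5*√(-32 - 3*I*√30)) ≈ 0.099111 + 0.40999*I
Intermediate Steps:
t(u) = 2*u*(-4 + u) (t(u) = (2*u)*(-4 + u) = 2*u*(-4 + u))
V(w) = w^(3/2)
T(y) = √(-5 + y) (T(y) = √(y + (2*(-10)*(-4 - 10))/(-56)) = √(y + (2*(-10)*(-14))*(-1/56)) = √(y + 280*(-1/56)) = √(y - 5) = √(-5 + y))
1/T(V(-5*3/8)) = 1/(√(-5 + (-5*3/8)^(3/2))) = 1/(√(-5 + (-15*⅛)^(3/2))) = 1/(√(-5 + (-15/8)^(3/2))) = 1/(√(-5 - 15*I*√30/32)) = (-5 - 15*I*√30/32)^(-½)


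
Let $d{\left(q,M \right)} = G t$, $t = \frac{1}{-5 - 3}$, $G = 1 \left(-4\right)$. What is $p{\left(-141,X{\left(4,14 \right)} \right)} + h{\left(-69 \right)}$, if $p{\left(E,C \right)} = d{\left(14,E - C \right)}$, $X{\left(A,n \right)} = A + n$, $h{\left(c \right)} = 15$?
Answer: $\frac{31}{2} \approx 15.5$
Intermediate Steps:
$G = -4$
$t = - \frac{1}{8}$ ($t = \frac{1}{-8} = - \frac{1}{8} \approx -0.125$)
$d{\left(q,M \right)} = \frac{1}{2}$ ($d{\left(q,M \right)} = \left(-4\right) \left(- \frac{1}{8}\right) = \frac{1}{2}$)
$p{\left(E,C \right)} = \frac{1}{2}$
$p{\left(-141,X{\left(4,14 \right)} \right)} + h{\left(-69 \right)} = \frac{1}{2} + 15 = \frac{31}{2}$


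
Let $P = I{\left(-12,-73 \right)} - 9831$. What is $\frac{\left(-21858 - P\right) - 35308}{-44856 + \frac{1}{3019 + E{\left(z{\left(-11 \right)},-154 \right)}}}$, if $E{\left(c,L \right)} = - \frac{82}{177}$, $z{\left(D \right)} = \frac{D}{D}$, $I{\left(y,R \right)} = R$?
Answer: $\frac{8417062874}{7988569453} \approx 1.0536$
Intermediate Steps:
$z{\left(D \right)} = 1$
$P = -9904$ ($P = -73 - 9831 = -9904$)
$E{\left(c,L \right)} = - \frac{82}{177}$ ($E{\left(c,L \right)} = \left(-82\right) \frac{1}{177} = - \frac{82}{177}$)
$\frac{\left(-21858 - P\right) - 35308}{-44856 + \frac{1}{3019 + E{\left(z{\left(-11 \right)},-154 \right)}}} = \frac{\left(-21858 - -9904\right) - 35308}{-44856 + \frac{1}{3019 - \frac{82}{177}}} = \frac{\left(-21858 + 9904\right) - 35308}{-44856 + \frac{1}{\frac{534281}{177}}} = \frac{-11954 - 35308}{-44856 + \frac{177}{534281}} = - \frac{47262}{- \frac{23965708359}{534281}} = \left(-47262\right) \left(- \frac{534281}{23965708359}\right) = \frac{8417062874}{7988569453}$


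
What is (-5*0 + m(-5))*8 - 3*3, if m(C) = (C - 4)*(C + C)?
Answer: 711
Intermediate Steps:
m(C) = 2*C*(-4 + C) (m(C) = (-4 + C)*(2*C) = 2*C*(-4 + C))
(-5*0 + m(-5))*8 - 3*3 = (-5*0 + 2*(-5)*(-4 - 5))*8 - 3*3 = (0 + 2*(-5)*(-9))*8 - 9 = (0 + 90)*8 - 9 = 90*8 - 9 = 720 - 9 = 711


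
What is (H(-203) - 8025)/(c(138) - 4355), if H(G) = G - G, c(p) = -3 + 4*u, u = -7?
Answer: 2675/1462 ≈ 1.8297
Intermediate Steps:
c(p) = -31 (c(p) = -3 + 4*(-7) = -3 - 28 = -31)
H(G) = 0
(H(-203) - 8025)/(c(138) - 4355) = (0 - 8025)/(-31 - 4355) = -8025/(-4386) = -8025*(-1/4386) = 2675/1462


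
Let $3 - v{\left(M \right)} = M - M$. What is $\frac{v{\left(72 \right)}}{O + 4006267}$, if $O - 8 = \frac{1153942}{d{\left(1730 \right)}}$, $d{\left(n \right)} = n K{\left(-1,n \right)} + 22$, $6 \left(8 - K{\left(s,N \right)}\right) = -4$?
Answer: $\frac{22523}{30078354246} \approx 7.4881 \cdot 10^{-7}$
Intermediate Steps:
$K{\left(s,N \right)} = \frac{26}{3}$ ($K{\left(s,N \right)} = 8 - - \frac{2}{3} = 8 + \frac{2}{3} = \frac{26}{3}$)
$v{\left(M \right)} = 3$ ($v{\left(M \right)} = 3 - \left(M - M\right) = 3 - 0 = 3 + 0 = 3$)
$d{\left(n \right)} = 22 + \frac{26 n}{3}$ ($d{\left(n \right)} = n \frac{26}{3} + 22 = \frac{26 n}{3} + 22 = 22 + \frac{26 n}{3}$)
$O = \frac{1911097}{22523}$ ($O = 8 + \frac{1153942}{22 + \frac{26}{3} \cdot 1730} = 8 + \frac{1153942}{22 + \frac{44980}{3}} = 8 + \frac{1153942}{\frac{45046}{3}} = 8 + 1153942 \cdot \frac{3}{45046} = 8 + \frac{1730913}{22523} = \frac{1911097}{22523} \approx 84.851$)
$\frac{v{\left(72 \right)}}{O + 4006267} = \frac{3}{\frac{1911097}{22523} + 4006267} = \frac{3}{\frac{90235062738}{22523}} = 3 \cdot \frac{22523}{90235062738} = \frac{22523}{30078354246}$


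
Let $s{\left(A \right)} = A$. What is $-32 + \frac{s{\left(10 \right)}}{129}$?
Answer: $- \frac{4118}{129} \approx -31.922$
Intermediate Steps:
$-32 + \frac{s{\left(10 \right)}}{129} = -32 + \frac{10}{129} = - \frac{4118}{129}$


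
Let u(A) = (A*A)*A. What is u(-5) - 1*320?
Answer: -445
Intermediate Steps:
u(A) = A³ (u(A) = A²*A = A³)
u(-5) - 1*320 = (-5)³ - 1*320 = -125 - 320 = -445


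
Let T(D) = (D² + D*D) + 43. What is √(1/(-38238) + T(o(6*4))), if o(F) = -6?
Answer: √168146595822/38238 ≈ 10.724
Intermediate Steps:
T(D) = 43 + 2*D² (T(D) = (D² + D²) + 43 = 2*D² + 43 = 43 + 2*D²)
√(1/(-38238) + T(o(6*4))) = √(1/(-38238) + (43 + 2*(-6)²)) = √(-1/38238 + (43 + 2*36)) = √(-1/38238 + (43 + 72)) = √(-1/38238 + 115) = √(4397369/38238) = √168146595822/38238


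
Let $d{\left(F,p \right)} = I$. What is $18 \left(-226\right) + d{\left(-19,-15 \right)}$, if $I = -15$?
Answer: $-4083$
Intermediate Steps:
$d{\left(F,p \right)} = -15$
$18 \left(-226\right) + d{\left(-19,-15 \right)} = 18 \left(-226\right) - 15 = -4068 - 15 = -4083$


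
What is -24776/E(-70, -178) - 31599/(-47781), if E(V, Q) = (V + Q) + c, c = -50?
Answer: 66291031/791041 ≈ 83.802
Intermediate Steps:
E(V, Q) = -50 + Q + V (E(V, Q) = (V + Q) - 50 = (Q + V) - 50 = -50 + Q + V)
-24776/E(-70, -178) - 31599/(-47781) = -24776/(-50 - 178 - 70) - 31599/(-47781) = -24776/(-298) - 31599*(-1/47781) = -24776*(-1/298) + 3511/5309 = 12388/149 + 3511/5309 = 66291031/791041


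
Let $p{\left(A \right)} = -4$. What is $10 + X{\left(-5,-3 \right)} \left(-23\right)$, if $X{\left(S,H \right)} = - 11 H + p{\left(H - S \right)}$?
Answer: $-657$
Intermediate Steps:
$X{\left(S,H \right)} = -4 - 11 H$ ($X{\left(S,H \right)} = - 11 H - 4 = -4 - 11 H$)
$10 + X{\left(-5,-3 \right)} \left(-23\right) = 10 + \left(-4 - -33\right) \left(-23\right) = 10 + \left(-4 + 33\right) \left(-23\right) = 10 + 29 \left(-23\right) = 10 - 667 = -657$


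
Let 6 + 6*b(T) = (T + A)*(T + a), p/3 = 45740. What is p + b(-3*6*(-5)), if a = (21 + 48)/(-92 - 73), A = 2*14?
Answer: 22931828/165 ≈ 1.3898e+5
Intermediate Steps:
A = 28
p = 137220 (p = 3*45740 = 137220)
a = -23/55 (a = 69/(-165) = 69*(-1/165) = -23/55 ≈ -0.41818)
b(T) = -1 + (28 + T)*(-23/55 + T)/6 (b(T) = -1 + ((T + 28)*(T - 23/55))/6 = -1 + ((28 + T)*(-23/55 + T))/6 = -1 + (28 + T)*(-23/55 + T)/6)
p + b(-3*6*(-5)) = 137220 + (-487/165 + (-3*6*(-5))²/6 + 1517*(-3*6*(-5))/330) = 137220 + (-487/165 + (-18*(-5))²/6 + 1517*(-18*(-5))/330) = 137220 + (-487/165 + (⅙)*90² + (1517/330)*90) = 137220 + (-487/165 + (⅙)*8100 + 4551/11) = 137220 + (-487/165 + 1350 + 4551/11) = 137220 + 290528/165 = 22931828/165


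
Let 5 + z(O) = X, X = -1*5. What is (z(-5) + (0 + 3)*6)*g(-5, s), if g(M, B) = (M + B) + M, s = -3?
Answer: -104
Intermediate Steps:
g(M, B) = B + 2*M (g(M, B) = (B + M) + M = B + 2*M)
X = -5
z(O) = -10 (z(O) = -5 - 5 = -10)
(z(-5) + (0 + 3)*6)*g(-5, s) = (-10 + (0 + 3)*6)*(-3 + 2*(-5)) = (-10 + 3*6)*(-3 - 10) = (-10 + 18)*(-13) = 8*(-13) = -104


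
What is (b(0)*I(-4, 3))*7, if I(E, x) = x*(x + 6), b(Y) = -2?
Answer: -378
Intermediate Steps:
I(E, x) = x*(6 + x)
(b(0)*I(-4, 3))*7 = -6*(6 + 3)*7 = -6*9*7 = -2*27*7 = -54*7 = -378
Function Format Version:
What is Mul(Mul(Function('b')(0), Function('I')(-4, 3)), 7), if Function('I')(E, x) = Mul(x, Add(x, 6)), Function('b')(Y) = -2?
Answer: -378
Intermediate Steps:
Function('I')(E, x) = Mul(x, Add(6, x))
Mul(Mul(Function('b')(0), Function('I')(-4, 3)), 7) = Mul(Mul(-2, Mul(3, Add(6, 3))), 7) = Mul(Mul(-2, Mul(3, 9)), 7) = Mul(Mul(-2, 27), 7) = Mul(-54, 7) = -378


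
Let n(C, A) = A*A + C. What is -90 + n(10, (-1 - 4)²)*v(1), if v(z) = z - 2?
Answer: -725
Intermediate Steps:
v(z) = -2 + z
n(C, A) = C + A² (n(C, A) = A² + C = C + A²)
-90 + n(10, (-1 - 4)²)*v(1) = -90 + (10 + ((-1 - 4)²)²)*(-2 + 1) = -90 + (10 + ((-5)²)²)*(-1) = -90 + (10 + 25²)*(-1) = -90 + (10 + 625)*(-1) = -90 + 635*(-1) = -90 - 635 = -725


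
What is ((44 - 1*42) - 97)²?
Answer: 9025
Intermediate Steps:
((44 - 1*42) - 97)² = ((44 - 42) - 97)² = (2 - 97)² = (-95)² = 9025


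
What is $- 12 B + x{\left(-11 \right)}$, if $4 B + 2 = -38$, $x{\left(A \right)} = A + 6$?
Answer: $115$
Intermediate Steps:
$x{\left(A \right)} = 6 + A$
$B = -10$ ($B = - \frac{1}{2} + \frac{1}{4} \left(-38\right) = - \frac{1}{2} - \frac{19}{2} = -10$)
$- 12 B + x{\left(-11 \right)} = \left(-12\right) \left(-10\right) + \left(6 - 11\right) = 120 - 5 = 115$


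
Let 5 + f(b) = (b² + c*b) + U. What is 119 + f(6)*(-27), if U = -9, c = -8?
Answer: 821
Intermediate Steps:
f(b) = -14 + b² - 8*b (f(b) = -5 + ((b² - 8*b) - 9) = -5 + (-9 + b² - 8*b) = -14 + b² - 8*b)
119 + f(6)*(-27) = 119 + (-14 + 6² - 8*6)*(-27) = 119 + (-14 + 36 - 48)*(-27) = 119 - 26*(-27) = 119 + 702 = 821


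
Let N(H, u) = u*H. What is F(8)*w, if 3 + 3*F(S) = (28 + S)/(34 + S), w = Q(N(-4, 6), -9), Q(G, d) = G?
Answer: 120/7 ≈ 17.143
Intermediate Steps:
N(H, u) = H*u
w = -24 (w = -4*6 = -24)
F(S) = -1 + (28 + S)/(3*(34 + S)) (F(S) = -1 + ((28 + S)/(34 + S))/3 = -1 + (28 + S)/(3*(34 + S)))
F(8)*w = (2*(-37 - 1*8)/(3*(34 + 8)))*(-24) = ((⅔)*(-37 - 8)/42)*(-24) = ((⅔)*(1/42)*(-45))*(-24) = -5/7*(-24) = 120/7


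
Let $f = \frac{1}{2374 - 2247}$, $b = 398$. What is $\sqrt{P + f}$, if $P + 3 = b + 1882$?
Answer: $\frac{2 \sqrt{9181465}}{127} \approx 47.718$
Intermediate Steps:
$P = 2277$ ($P = -3 + \left(398 + 1882\right) = -3 + 2280 = 2277$)
$f = \frac{1}{127}$ ($f = \frac{1}{2374 - 2247} = \frac{1}{127} \approx 0.007874$)
$\sqrt{P + f} = \sqrt{2277 + \frac{1}{127}} = \sqrt{\frac{289180}{127}} = \frac{2 \sqrt{9181465}}{127}$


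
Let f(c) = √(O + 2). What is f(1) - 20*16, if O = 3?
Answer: -320 + √5 ≈ -317.76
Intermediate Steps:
f(c) = √5 (f(c) = √(3 + 2) = √5)
f(1) - 20*16 = √5 - 20*16 = √5 - 320 = -320 + √5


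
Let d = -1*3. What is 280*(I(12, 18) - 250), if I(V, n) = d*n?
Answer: -85120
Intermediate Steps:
d = -3
I(V, n) = -3*n
280*(I(12, 18) - 250) = 280*(-3*18 - 250) = 280*(-54 - 250) = 280*(-304) = -85120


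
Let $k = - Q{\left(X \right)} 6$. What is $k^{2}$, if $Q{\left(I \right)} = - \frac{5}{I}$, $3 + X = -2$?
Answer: $36$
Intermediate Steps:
$X = -5$ ($X = -3 - 2 = -5$)
$k = -6$ ($k = - \frac{-5}{-5} \cdot 6 = - \frac{\left(-5\right) \left(-1\right)}{5} \cdot 6 = \left(-1\right) 1 \cdot 6 = \left(-1\right) 6 = -6$)
$k^{2} = \left(-6\right)^{2} = 36$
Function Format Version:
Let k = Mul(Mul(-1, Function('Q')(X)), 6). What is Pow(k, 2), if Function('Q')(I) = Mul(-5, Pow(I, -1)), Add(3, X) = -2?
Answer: 36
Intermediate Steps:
X = -5 (X = Add(-3, -2) = -5)
k = -6 (k = Mul(Mul(-1, Mul(-5, Pow(-5, -1))), 6) = Mul(Mul(-1, Mul(-5, Rational(-1, 5))), 6) = Mul(Mul(-1, 1), 6) = Mul(-1, 6) = -6)
Pow(k, 2) = Pow(-6, 2) = 36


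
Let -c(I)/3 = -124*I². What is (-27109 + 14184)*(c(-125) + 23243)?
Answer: -75426978275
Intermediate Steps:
c(I) = 372*I² (c(I) = -(-372)*I² = 372*I²)
(-27109 + 14184)*(c(-125) + 23243) = (-27109 + 14184)*(372*(-125)² + 23243) = -12925*(372*15625 + 23243) = -12925*(5812500 + 23243) = -12925*5835743 = -75426978275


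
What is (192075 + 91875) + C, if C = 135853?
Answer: 419803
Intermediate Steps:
(192075 + 91875) + C = (192075 + 91875) + 135853 = 283950 + 135853 = 419803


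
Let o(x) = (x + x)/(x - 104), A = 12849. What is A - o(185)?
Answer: 1040399/81 ≈ 12844.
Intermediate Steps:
o(x) = 2*x/(-104 + x) (o(x) = (2*x)/(-104 + x) = 2*x/(-104 + x))
A - o(185) = 12849 - 2*185/(-104 + 185) = 12849 - 2*185/81 = 12849 - 1*370/81 = 12849 - 370/81 = 1040399/81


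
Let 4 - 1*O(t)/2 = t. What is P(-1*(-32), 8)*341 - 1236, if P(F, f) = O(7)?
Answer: -3282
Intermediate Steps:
O(t) = 8 - 2*t
P(F, f) = -6 (P(F, f) = 8 - 2*7 = 8 - 14 = -6)
P(-1*(-32), 8)*341 - 1236 = -6*341 - 1236 = -2046 - 1236 = -3282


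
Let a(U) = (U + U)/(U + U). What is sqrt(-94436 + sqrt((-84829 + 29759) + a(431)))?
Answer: sqrt(-94436 + I*sqrt(55069)) ≈ 0.382 + 307.3*I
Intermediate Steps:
a(U) = 1 (a(U) = (2*U)/((2*U)) = (2*U)*(1/(2*U)) = 1)
sqrt(-94436 + sqrt((-84829 + 29759) + a(431))) = sqrt(-94436 + sqrt((-84829 + 29759) + 1)) = sqrt(-94436 + sqrt(-55070 + 1)) = sqrt(-94436 + sqrt(-55069)) = sqrt(-94436 + I*sqrt(55069))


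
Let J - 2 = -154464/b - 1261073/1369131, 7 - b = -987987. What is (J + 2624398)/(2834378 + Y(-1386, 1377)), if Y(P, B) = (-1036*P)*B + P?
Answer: 1775003305672406627/1339208068480602606888 ≈ 0.0013254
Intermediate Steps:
b = 987994 (b = 7 - 1*(-987987) = 7 + 987987 = 987994)
Y(P, B) = P - 1036*B*P (Y(P, B) = -1036*B*P + P = P - 1036*B*P)
J = 623986209041/676346606607 (J = 2 + (-154464/987994 - 1261073/1369131) = 2 + (-154464*1/987994 - 1261073*1/1369131) = 2 + (-77232/493997 - 1261073/1369131) = 2 - 728707004173/676346606607 = 623986209041/676346606607 ≈ 0.92258)
(J + 2624398)/(2834378 + Y(-1386, 1377)) = (623986209041/676346606607 + 2624398)/(2834378 - 1386*(1 - 1036*1377)) = 1775003305672406627/(676346606607*(2834378 - 1386*(1 - 1426572))) = 1775003305672406627/(676346606607*(2834378 - 1386*(-1426571))) = 1775003305672406627/(676346606607*(2834378 + 1977227406)) = (1775003305672406627/676346606607)/1980061784 = (1775003305672406627/676346606607)*(1/1980061784) = 1775003305672406627/1339208068480602606888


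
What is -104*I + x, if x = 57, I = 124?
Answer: -12839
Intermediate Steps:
-104*I + x = -104*124 + 57 = -12896 + 57 = -12839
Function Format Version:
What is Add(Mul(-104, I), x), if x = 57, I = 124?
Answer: -12839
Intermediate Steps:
Add(Mul(-104, I), x) = Add(Mul(-104, 124), 57) = Add(-12896, 57) = -12839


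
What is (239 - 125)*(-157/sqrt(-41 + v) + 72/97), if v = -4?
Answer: 8208/97 + 5966*I*sqrt(5)/5 ≈ 84.619 + 2668.1*I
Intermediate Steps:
(239 - 125)*(-157/sqrt(-41 + v) + 72/97) = (239 - 125)*(-157/sqrt(-41 - 4) + 72/97) = 114*(-157*(-I*sqrt(5)/15) + 72*(1/97)) = 114*(-157*(-I*sqrt(5)/15) + 72/97) = 114*(-(-157)*I*sqrt(5)/15 + 72/97) = 114*(157*I*sqrt(5)/15 + 72/97) = 114*(72/97 + 157*I*sqrt(5)/15) = 8208/97 + 5966*I*sqrt(5)/5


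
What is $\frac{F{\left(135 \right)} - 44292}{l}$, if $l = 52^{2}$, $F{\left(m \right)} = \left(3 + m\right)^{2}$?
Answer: $- \frac{1578}{169} \approx -9.3373$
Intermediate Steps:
$l = 2704$
$\frac{F{\left(135 \right)} - 44292}{l} = \frac{\left(3 + 135\right)^{2} - 44292}{2704} = \left(138^{2} - 44292\right) \frac{1}{2704} = \left(19044 - 44292\right) \frac{1}{2704} = \left(-25248\right) \frac{1}{2704} = - \frac{1578}{169}$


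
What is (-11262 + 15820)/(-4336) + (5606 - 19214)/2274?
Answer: -5780765/821672 ≈ -7.0354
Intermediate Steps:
(-11262 + 15820)/(-4336) + (5606 - 19214)/2274 = 4558*(-1/4336) - 13608*1/2274 = -2279/2168 - 2268/379 = -5780765/821672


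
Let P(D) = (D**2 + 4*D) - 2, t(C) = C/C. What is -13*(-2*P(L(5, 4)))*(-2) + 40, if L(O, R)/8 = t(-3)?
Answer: -4848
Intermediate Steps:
t(C) = 1
L(O, R) = 8 (L(O, R) = 8*1 = 8)
P(D) = -2 + D**2 + 4*D
-13*(-2*P(L(5, 4)))*(-2) + 40 = -13*(-2*(-2 + 8**2 + 4*8))*(-2) + 40 = -13*(-2*(-2 + 64 + 32))*(-2) + 40 = -13*(-2*94)*(-2) + 40 = -(-2444)*(-2) + 40 = -13*376 + 40 = -4888 + 40 = -4848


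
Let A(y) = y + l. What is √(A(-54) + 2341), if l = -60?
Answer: √2227 ≈ 47.191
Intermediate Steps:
A(y) = -60 + y (A(y) = y - 60 = -60 + y)
√(A(-54) + 2341) = √((-60 - 54) + 2341) = √(-114 + 2341) = √2227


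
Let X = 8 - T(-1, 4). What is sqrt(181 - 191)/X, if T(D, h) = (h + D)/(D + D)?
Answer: 2*I*sqrt(10)/19 ≈ 0.33287*I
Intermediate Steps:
T(D, h) = (D + h)/(2*D) (T(D, h) = (D + h)/((2*D)) = (D + h)*(1/(2*D)) = (D + h)/(2*D))
X = 19/2 (X = 8 - (-1 + 4)/(2*(-1)) = 8 - (-1)*3/2 = 8 - 1*(-3/2) = 8 + 3/2 = 19/2 ≈ 9.5000)
sqrt(181 - 191)/X = sqrt(181 - 191)/(19/2) = sqrt(-10)*(2/19) = (I*sqrt(10))*(2/19) = 2*I*sqrt(10)/19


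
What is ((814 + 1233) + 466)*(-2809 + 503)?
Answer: -5794978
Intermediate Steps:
((814 + 1233) + 466)*(-2809 + 503) = (2047 + 466)*(-2306) = 2513*(-2306) = -5794978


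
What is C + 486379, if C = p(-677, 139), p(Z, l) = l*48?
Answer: 493051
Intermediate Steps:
p(Z, l) = 48*l
C = 6672 (C = 48*139 = 6672)
C + 486379 = 6672 + 486379 = 493051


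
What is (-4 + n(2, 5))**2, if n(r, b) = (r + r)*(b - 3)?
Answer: 16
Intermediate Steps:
n(r, b) = 2*r*(-3 + b) (n(r, b) = (2*r)*(-3 + b) = 2*r*(-3 + b))
(-4 + n(2, 5))**2 = (-4 + 2*2*(-3 + 5))**2 = (-4 + 2*2*2)**2 = (-4 + 8)**2 = 4**2 = 16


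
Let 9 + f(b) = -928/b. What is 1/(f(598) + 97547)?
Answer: 299/29163398 ≈ 1.0253e-5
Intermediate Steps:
f(b) = -9 - 928/b
1/(f(598) + 97547) = 1/((-9 - 928/598) + 97547) = 1/((-9 - 928*1/598) + 97547) = 1/((-9 - 464/299) + 97547) = 1/(-3155/299 + 97547) = 1/(29163398/299) = 299/29163398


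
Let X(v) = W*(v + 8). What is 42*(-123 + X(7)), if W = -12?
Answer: -12726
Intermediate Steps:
X(v) = -96 - 12*v (X(v) = -12*(v + 8) = -12*(8 + v) = -96 - 12*v)
42*(-123 + X(7)) = 42*(-123 + (-96 - 12*7)) = 42*(-123 + (-96 - 84)) = 42*(-123 - 180) = 42*(-303) = -12726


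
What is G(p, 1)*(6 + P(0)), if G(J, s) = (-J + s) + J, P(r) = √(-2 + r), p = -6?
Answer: 6 + I*√2 ≈ 6.0 + 1.4142*I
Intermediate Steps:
G(J, s) = s (G(J, s) = (s - J) + J = s)
G(p, 1)*(6 + P(0)) = 1*(6 + √(-2 + 0)) = 1*(6 + √(-2)) = 1*(6 + I*√2) = 6 + I*√2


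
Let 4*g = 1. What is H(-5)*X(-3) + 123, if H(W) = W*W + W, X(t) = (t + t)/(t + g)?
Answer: 1833/11 ≈ 166.64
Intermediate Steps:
g = ¼ (g = (¼)*1 = ¼ ≈ 0.25000)
X(t) = 2*t/(¼ + t) (X(t) = (t + t)/(t + ¼) = (2*t)/(¼ + t) = 2*t/(¼ + t))
H(W) = W + W² (H(W) = W² + W = W + W²)
H(-5)*X(-3) + 123 = (-5*(1 - 5))*(8*(-3)/(1 + 4*(-3))) + 123 = (-5*(-4))*(8*(-3)/(1 - 12)) + 123 = 20*(8*(-3)/(-11)) + 123 = 20*(8*(-3)*(-1/11)) + 123 = 20*(24/11) + 123 = 480/11 + 123 = 1833/11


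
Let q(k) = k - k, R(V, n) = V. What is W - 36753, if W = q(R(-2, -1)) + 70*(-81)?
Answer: -42423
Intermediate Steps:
q(k) = 0
W = -5670 (W = 0 + 70*(-81) = 0 - 5670 = -5670)
W - 36753 = -5670 - 36753 = -42423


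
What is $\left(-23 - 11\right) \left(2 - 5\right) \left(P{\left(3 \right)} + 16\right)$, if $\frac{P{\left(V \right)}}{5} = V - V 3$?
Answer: $-1428$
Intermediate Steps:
$P{\left(V \right)} = - 10 V$ ($P{\left(V \right)} = 5 \left(V - V 3\right) = 5 \left(V - 3 V\right) = 5 \left(- 2 V\right) = - 10 V$)
$\left(-23 - 11\right) \left(2 - 5\right) \left(P{\left(3 \right)} + 16\right) = \left(-23 - 11\right) \left(2 - 5\right) \left(\left(-10\right) 3 + 16\right) = \left(-34\right) \left(-3\right) \left(-30 + 16\right) = 102 \left(-14\right) = -1428$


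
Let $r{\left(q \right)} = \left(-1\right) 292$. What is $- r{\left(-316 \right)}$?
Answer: $292$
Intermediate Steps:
$r{\left(q \right)} = -292$
$- r{\left(-316 \right)} = \left(-1\right) \left(-292\right) = 292$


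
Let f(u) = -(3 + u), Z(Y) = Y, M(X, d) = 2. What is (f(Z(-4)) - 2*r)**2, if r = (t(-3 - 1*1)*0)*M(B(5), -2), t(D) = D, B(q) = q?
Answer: 1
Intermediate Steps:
r = 0 (r = ((-3 - 1*1)*0)*2 = ((-3 - 1)*0)*2 = -4*0*2 = 0*2 = 0)
f(u) = -3 - u
(f(Z(-4)) - 2*r)**2 = ((-3 - 1*(-4)) - 2*0)**2 = ((-3 + 4) + 0)**2 = (1 + 0)**2 = 1**2 = 1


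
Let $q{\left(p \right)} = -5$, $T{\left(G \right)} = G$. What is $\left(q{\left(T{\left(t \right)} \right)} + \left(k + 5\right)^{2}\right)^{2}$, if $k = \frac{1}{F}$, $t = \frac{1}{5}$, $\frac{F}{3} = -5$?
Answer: $\frac{18931201}{50625} \approx 373.95$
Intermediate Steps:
$F = -15$ ($F = 3 \left(-5\right) = -15$)
$t = \frac{1}{5} \approx 0.2$
$k = - \frac{1}{15}$ ($k = \frac{1}{-15} = - \frac{1}{15} \approx -0.066667$)
$\left(q{\left(T{\left(t \right)} \right)} + \left(k + 5\right)^{2}\right)^{2} = \left(-5 + \left(- \frac{1}{15} + 5\right)^{2}\right)^{2} = \left(-5 + \left(\frac{74}{15}\right)^{2}\right)^{2} = \left(-5 + \frac{5476}{225}\right)^{2} = \left(\frac{4351}{225}\right)^{2} = \frac{18931201}{50625}$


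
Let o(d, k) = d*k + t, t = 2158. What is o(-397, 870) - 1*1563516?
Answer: -1906748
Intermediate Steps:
o(d, k) = 2158 + d*k (o(d, k) = d*k + 2158 = 2158 + d*k)
o(-397, 870) - 1*1563516 = (2158 - 397*870) - 1*1563516 = (2158 - 345390) - 1563516 = -343232 - 1563516 = -1906748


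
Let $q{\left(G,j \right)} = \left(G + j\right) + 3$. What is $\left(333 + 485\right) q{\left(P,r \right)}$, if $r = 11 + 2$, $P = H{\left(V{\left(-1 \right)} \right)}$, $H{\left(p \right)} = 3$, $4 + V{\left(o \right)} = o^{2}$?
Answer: $15542$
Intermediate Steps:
$V{\left(o \right)} = -4 + o^{2}$
$P = 3$
$r = 13$
$q{\left(G,j \right)} = 3 + G + j$
$\left(333 + 485\right) q{\left(P,r \right)} = \left(333 + 485\right) \left(3 + 3 + 13\right) = 818 \cdot 19 = 15542$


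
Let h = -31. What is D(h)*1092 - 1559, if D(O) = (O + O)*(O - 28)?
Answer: 3992977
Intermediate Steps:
D(O) = 2*O*(-28 + O) (D(O) = (2*O)*(-28 + O) = 2*O*(-28 + O))
D(h)*1092 - 1559 = (2*(-31)*(-28 - 31))*1092 - 1559 = (2*(-31)*(-59))*1092 - 1559 = 3658*1092 - 1559 = 3994536 - 1559 = 3992977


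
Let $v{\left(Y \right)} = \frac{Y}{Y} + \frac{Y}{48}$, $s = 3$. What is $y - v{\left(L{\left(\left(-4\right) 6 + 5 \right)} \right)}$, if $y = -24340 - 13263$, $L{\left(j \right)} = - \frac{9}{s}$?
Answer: $- \frac{601663}{16} \approx -37604.0$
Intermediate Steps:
$L{\left(j \right)} = -3$ ($L{\left(j \right)} = - \frac{9}{3} = \left(-9\right) \frac{1}{3} = -3$)
$v{\left(Y \right)} = 1 + \frac{Y}{48}$ ($v{\left(Y \right)} = 1 + Y \frac{1}{48} = 1 + \frac{Y}{48}$)
$y = -37603$ ($y = -24340 - 13263 = -37603$)
$y - v{\left(L{\left(\left(-4\right) 6 + 5 \right)} \right)} = -37603 - \left(1 + \frac{1}{48} \left(-3\right)\right) = -37603 - \left(1 - \frac{1}{16}\right) = -37603 - \frac{15}{16} = - \frac{601663}{16}$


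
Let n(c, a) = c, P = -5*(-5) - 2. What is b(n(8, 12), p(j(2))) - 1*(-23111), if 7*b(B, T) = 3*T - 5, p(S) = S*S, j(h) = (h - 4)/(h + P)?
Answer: 101107512/4375 ≈ 23110.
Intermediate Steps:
P = 23 (P = 25 - 2 = 23)
j(h) = (-4 + h)/(23 + h) (j(h) = (h - 4)/(h + 23) = (-4 + h)/(23 + h))
p(S) = S²
b(B, T) = -5/7 + 3*T/7 (b(B, T) = (3*T - 5)/7 = (-5 + 3*T)/7 = -5/7 + 3*T/7)
b(n(8, 12), p(j(2))) - 1*(-23111) = (-5/7 + 3*((-4 + 2)/(23 + 2))²/7) - 1*(-23111) = (-5/7 + 3*(-2/25)²/7) + 23111 = (-5/7 + (3/7)*(4/625)) + 23111 = (-5/7 + 12/4375) + 23111 = -3113/4375 + 23111 = 101107512/4375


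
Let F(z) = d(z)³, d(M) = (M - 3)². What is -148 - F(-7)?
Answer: -1000148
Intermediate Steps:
d(M) = (-3 + M)²
F(z) = (-3 + z)⁶ (F(z) = ((-3 + z)²)³ = (-3 + z)⁶)
-148 - F(-7) = -148 - (-3 - 7)⁶ = -148 - 1*(-10)⁶ = -148 - 1*1000000 = -148 - 1000000 = -1000148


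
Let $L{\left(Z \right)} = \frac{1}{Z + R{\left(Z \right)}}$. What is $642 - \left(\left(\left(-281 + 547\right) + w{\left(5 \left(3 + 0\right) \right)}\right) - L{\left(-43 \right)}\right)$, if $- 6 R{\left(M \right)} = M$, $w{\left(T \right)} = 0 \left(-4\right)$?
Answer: $\frac{80834}{215} \approx 375.97$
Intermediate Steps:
$w{\left(T \right)} = 0$
$R{\left(M \right)} = - \frac{M}{6}$
$L{\left(Z \right)} = \frac{6}{5 Z}$ ($L{\left(Z \right)} = \frac{1}{Z - \frac{Z}{6}} = \frac{1}{\frac{5}{6} Z} = \frac{6}{5 Z}$)
$642 - \left(\left(\left(-281 + 547\right) + w{\left(5 \left(3 + 0\right) \right)}\right) - L{\left(-43 \right)}\right) = 642 - \left(\left(\left(-281 + 547\right) + 0\right) - \frac{6}{5 \left(-43\right)}\right) = 642 - \left(\left(266 + 0\right) - \frac{6}{5} \left(- \frac{1}{43}\right)\right) = 642 - \left(266 - - \frac{6}{215}\right) = 642 - \left(266 + \frac{6}{215}\right) = 642 - \frac{57196}{215} = \frac{80834}{215}$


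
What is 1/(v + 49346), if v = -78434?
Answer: -1/29088 ≈ -3.4378e-5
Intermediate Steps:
1/(v + 49346) = 1/(-78434 + 49346) = 1/(-29088) = -1/29088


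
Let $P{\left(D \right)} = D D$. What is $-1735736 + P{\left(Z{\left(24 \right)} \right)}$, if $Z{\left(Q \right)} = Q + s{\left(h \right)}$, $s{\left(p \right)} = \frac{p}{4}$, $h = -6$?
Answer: $- \frac{6940919}{4} \approx -1.7352 \cdot 10^{6}$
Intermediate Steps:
$s{\left(p \right)} = \frac{p}{4}$ ($s{\left(p \right)} = p \frac{1}{4} = \frac{p}{4}$)
$Z{\left(Q \right)} = - \frac{3}{2} + Q$ ($Z{\left(Q \right)} = Q + \frac{1}{4} \left(-6\right) = Q - \frac{3}{2} = - \frac{3}{2} + Q$)
$P{\left(D \right)} = D^{2}$
$-1735736 + P{\left(Z{\left(24 \right)} \right)} = -1735736 + \left(- \frac{3}{2} + 24\right)^{2} = -1735736 + \left(\frac{45}{2}\right)^{2} = -1735736 + \frac{2025}{4} = - \frac{6940919}{4}$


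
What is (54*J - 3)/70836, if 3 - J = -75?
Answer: 1403/23612 ≈ 0.059419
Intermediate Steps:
J = 78 (J = 3 - 1*(-75) = 3 + 75 = 78)
(54*J - 3)/70836 = (54*78 - 3)/70836 = (4212 - 3)*(1/70836) = 4209*(1/70836) = 1403/23612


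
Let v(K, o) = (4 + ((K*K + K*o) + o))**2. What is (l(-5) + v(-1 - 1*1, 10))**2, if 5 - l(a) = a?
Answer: 196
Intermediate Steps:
l(a) = 5 - a
v(K, o) = (4 + o + K**2 + K*o)**2 (v(K, o) = (4 + ((K**2 + K*o) + o))**2 = (4 + (o + K**2 + K*o))**2 = (4 + o + K**2 + K*o)**2)
(l(-5) + v(-1 - 1*1, 10))**2 = ((5 - 1*(-5)) + (4 + 10 + (-1 - 1*1)**2 + (-1 - 1*1)*10)**2)**2 = ((5 + 5) + (4 + 10 + (-1 - 1)**2 + (-1 - 1)*10)**2)**2 = (10 + (4 + 10 + (-2)**2 - 2*10)**2)**2 = (10 + (4 + 10 + 4 - 20)**2)**2 = (10 + (-2)**2)**2 = (10 + 4)**2 = 14**2 = 196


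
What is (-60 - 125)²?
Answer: 34225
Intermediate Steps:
(-60 - 125)² = (-185)² = 34225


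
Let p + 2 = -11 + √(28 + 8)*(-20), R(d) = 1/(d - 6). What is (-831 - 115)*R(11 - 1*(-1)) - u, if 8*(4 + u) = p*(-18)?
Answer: -5435/12 ≈ -452.92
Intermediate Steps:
R(d) = 1/(-6 + d)
p = -133 (p = -2 + (-11 + √(28 + 8)*(-20)) = -2 + (-11 + √36*(-20)) = -2 + (-11 + 6*(-20)) = -2 + (-11 - 120) = -2 - 131 = -133)
u = 1181/4 (u = -4 + (-133*(-18))/8 = -4 + (⅛)*2394 = -4 + 1197/4 = 1181/4 ≈ 295.25)
(-831 - 115)*R(11 - 1*(-1)) - u = (-831 - 115)/(-6 + (11 - 1*(-1))) - 1*1181/4 = -946/(-6 + (11 + 1)) - 1181/4 = -946/(-6 + 12) - 1181/4 = -946/6 - 1181/4 = -946*⅙ - 1181/4 = -473/3 - 1181/4 = -5435/12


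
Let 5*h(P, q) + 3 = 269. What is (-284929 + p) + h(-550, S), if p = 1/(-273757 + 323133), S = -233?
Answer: -70330137499/246880 ≈ -2.8488e+5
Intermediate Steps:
h(P, q) = 266/5 (h(P, q) = -3/5 + (1/5)*269 = -3/5 + 269/5 = 266/5)
p = 1/49376 ≈ 2.0253e-5
(-284929 + p) + h(-550, S) = (-284929 + 1/49376) + 266/5 = -14068654303/49376 + 266/5 = -70330137499/246880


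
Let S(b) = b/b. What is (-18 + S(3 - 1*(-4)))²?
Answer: 289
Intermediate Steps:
S(b) = 1
(-18 + S(3 - 1*(-4)))² = (-18 + 1)² = (-17)² = 289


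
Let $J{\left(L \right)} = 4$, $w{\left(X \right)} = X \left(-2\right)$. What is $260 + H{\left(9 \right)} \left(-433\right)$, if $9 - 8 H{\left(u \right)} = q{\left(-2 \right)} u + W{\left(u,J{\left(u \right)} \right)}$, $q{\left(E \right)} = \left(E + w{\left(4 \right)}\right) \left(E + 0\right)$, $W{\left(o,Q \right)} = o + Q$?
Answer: $10219$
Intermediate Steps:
$w{\left(X \right)} = - 2 X$
$W{\left(o,Q \right)} = Q + o$
$q{\left(E \right)} = E \left(-8 + E\right)$ ($q{\left(E \right)} = \left(E - 8\right) \left(E + 0\right) = \left(E - 8\right) E = \left(-8 + E\right) E = E \left(-8 + E\right)$)
$H{\left(u \right)} = \frac{5}{8} - \frac{21 u}{8}$ ($H{\left(u \right)} = \frac{9}{8} - \frac{- 2 \left(-8 - 2\right) u + \left(4 + u\right)}{8} = \frac{9}{8} - \frac{\left(-2\right) \left(-10\right) u + \left(4 + u\right)}{8} = \frac{9}{8} - \frac{20 u + \left(4 + u\right)}{8} = \frac{9}{8} - \frac{4 + 21 u}{8} = \frac{9}{8} - \left(\frac{1}{2} + \frac{21 u}{8}\right) = \frac{5}{8} - \frac{21 u}{8}$)
$260 + H{\left(9 \right)} \left(-433\right) = 260 + \left(\frac{5}{8} - \frac{189}{8}\right) \left(-433\right) = 260 - -9959 = 260 + 9959 = 10219$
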